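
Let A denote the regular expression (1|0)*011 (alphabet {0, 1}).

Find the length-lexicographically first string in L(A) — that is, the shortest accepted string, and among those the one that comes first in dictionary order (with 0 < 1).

011

By inspection of the expression, no string of length less than 3 matches, and 011 is the lexicographically first match of length 3.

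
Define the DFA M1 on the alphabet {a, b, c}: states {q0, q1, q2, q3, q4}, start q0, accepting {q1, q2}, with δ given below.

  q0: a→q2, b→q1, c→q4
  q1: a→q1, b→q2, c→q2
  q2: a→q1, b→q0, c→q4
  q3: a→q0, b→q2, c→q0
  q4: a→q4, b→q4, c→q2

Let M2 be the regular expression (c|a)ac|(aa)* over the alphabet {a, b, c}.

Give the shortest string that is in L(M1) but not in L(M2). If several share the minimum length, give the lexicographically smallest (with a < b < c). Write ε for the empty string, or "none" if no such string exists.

The string a is accepted by M1 but not by M2.
No shorter string lies in the difference, and a is the lexicographically first length-1 string in L(M1) \ L(M2).

a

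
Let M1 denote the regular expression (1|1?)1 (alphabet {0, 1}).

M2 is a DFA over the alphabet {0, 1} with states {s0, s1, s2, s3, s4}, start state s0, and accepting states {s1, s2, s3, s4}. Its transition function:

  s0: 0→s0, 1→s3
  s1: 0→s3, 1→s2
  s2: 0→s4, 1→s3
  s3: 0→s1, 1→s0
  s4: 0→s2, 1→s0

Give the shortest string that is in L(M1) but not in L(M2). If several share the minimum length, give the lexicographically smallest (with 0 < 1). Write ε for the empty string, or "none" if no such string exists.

The string 11 is accepted by M1 but not by M2.
No shorter string lies in the difference, and 11 is the lexicographically first length-2 string in L(M1) \ L(M2).

11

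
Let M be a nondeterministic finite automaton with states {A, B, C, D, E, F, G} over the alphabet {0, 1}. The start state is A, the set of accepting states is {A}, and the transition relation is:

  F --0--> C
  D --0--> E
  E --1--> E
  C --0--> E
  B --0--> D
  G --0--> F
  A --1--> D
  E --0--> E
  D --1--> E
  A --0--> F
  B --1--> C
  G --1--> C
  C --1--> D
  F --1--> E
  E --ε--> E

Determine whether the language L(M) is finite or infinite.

finite

The useful states (reachable from A and able to reach an accepting state) are {A}.
Restricted to these states the transition graph has no cycle, so every accepting path has bounded length and L is finite.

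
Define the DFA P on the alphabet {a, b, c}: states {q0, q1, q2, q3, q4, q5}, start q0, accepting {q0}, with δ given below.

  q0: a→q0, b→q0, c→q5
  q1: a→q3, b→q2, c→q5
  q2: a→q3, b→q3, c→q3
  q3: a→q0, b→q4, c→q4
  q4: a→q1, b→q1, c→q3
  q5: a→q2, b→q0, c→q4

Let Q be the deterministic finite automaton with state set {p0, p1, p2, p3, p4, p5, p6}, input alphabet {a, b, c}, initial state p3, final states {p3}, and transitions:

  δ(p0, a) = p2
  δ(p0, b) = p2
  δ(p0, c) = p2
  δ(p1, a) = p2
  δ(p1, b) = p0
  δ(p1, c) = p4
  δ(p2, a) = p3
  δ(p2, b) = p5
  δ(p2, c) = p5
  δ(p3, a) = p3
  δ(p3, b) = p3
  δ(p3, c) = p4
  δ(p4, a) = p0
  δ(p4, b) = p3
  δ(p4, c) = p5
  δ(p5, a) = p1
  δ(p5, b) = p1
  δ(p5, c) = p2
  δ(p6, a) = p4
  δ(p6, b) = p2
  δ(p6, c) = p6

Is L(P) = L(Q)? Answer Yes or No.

Yes

Exploring the product automaton P × Q from the start pair (q0, p3), following both machines on each input symbol, reaches 6 state pairs: (q0, p3), (q5, p4), (q2, p0), (q4, p5), (q3, p2), (q1, p1).
P accepts in {q0} and Q accepts in {p3}. In every reachable pair the two components are either both accepting — (q0, p3) — or both non-accepting, so no string is accepted by exactly one of the machines: L(P) \ L(Q) and L(Q) \ L(P) are both empty.
Hence every string is accepted by P iff it is accepted by Q, and the two languages coincide.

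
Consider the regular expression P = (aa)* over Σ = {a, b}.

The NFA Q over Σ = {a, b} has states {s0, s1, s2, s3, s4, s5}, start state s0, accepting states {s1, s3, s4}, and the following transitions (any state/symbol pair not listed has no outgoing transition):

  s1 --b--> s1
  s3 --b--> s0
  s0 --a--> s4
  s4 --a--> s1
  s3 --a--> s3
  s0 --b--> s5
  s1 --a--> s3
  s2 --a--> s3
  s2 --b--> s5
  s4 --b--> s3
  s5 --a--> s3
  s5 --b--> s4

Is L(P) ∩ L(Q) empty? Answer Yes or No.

No

The string aa is accepted by both P and Q.
Hence L(P) ∩ L(Q) ≠ ∅.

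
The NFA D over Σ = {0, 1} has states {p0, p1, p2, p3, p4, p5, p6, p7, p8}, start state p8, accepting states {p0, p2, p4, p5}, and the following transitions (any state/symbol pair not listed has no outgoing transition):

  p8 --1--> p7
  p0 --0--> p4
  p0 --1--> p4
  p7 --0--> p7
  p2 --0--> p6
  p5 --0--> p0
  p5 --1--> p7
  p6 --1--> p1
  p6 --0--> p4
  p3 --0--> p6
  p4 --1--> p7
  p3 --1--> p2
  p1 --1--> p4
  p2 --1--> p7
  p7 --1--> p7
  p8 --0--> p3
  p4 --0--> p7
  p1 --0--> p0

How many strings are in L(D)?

The useful subgraph on states {p0, p1, p2, p3, p4, p6, p8} is acyclic, so L(D) is finite; the longest accepting path visits 7 useful states, giving maximum string length 6.
Counting accepting paths from p8 by length: 1 of length 2, 1 of length 3, 3 of length 4, 4 of length 5, 2 of length 6. Total 11.

11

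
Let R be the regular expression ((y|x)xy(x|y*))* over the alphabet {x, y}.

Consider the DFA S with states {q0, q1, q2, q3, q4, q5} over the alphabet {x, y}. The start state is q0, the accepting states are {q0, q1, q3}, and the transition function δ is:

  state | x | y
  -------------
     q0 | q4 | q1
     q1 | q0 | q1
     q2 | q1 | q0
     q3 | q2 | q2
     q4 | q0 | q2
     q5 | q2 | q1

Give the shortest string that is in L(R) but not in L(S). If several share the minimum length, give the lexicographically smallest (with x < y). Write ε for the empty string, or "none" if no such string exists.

xxyxxy

The string xxyxxy is accepted by R but not by S.
No shorter string lies in the difference, and xxyxxy is the lexicographically first length-6 string in L(R) \ L(S).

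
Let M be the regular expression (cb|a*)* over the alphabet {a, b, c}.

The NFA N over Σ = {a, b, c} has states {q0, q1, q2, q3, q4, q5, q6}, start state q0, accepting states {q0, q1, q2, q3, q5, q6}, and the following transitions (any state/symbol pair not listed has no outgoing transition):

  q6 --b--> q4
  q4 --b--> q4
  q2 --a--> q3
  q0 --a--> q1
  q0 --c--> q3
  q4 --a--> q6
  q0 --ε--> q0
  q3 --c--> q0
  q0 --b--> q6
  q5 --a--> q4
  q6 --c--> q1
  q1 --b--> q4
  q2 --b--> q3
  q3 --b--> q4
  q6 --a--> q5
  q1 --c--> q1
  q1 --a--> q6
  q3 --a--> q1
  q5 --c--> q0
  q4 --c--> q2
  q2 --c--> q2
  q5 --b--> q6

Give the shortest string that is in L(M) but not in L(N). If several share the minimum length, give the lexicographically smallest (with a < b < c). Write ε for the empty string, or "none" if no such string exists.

The string cb is accepted by M but not by N.
No shorter string lies in the difference, and cb is the lexicographically first length-2 string in L(M) \ L(N).

cb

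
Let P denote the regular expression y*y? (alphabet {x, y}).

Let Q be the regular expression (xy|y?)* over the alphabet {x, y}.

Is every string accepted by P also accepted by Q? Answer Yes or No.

Yes

Converting the expression P to a DFA (subset construction, then merging equivalent states) gives the minimal DFA with states {p0, p1}, start state p0, accepting states {p0} and transitions p0: x→p1, y→p0; p1: x→p1, y→p1.
Converting the expression Q to a DFA (subset construction, then merging equivalent states) gives the minimal DFA with states {q0, q1, q2}, start state q0, accepting states {q0} and transitions q0: x→q1, y→q0; q1: x→q2, y→q0; q2: x→q2, y→q2.
Exploring the product automaton P × Q from the start pair (p0, q0), following both machines on each input symbol, reaches 4 state pairs: (p0, q0), (p1, q1), (p1, q2), (p1, q0).
P accepts in {p0} and Q accepts in {q0}. The reachable pairs whose P-component is accepting are (p0, q0); in each of them the Q-component is accepting too, so the product for L(P) \ L(Q) (P-component accepting, Q-component rejecting) has no reachable accepting pair and the difference is empty.
Hence every string in L(P) is also in L(Q).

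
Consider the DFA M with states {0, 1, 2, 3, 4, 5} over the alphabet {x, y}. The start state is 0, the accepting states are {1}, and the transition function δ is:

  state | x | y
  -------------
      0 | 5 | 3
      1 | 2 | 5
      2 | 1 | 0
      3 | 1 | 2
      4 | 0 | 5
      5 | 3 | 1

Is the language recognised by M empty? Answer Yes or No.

The string xy is accepted: the run 0 → 5 → 1 ends in the accepting state 1.
Since at least one string is accepted, L(M) is not empty.

No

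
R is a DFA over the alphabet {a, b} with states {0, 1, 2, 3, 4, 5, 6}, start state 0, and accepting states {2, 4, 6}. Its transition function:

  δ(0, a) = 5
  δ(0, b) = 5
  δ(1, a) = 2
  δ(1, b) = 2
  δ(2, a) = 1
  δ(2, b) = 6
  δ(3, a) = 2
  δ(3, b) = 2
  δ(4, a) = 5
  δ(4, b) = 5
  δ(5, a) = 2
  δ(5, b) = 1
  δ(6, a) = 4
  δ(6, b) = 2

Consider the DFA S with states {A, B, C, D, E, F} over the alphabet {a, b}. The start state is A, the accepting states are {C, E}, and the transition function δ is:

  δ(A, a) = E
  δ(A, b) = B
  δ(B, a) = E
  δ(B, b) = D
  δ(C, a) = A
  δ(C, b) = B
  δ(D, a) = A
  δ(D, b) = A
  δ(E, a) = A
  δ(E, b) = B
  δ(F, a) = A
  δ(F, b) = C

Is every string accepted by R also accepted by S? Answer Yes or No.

The string aa is in L(R) but not in L(S).
So L(R) ⊄ L(S).

No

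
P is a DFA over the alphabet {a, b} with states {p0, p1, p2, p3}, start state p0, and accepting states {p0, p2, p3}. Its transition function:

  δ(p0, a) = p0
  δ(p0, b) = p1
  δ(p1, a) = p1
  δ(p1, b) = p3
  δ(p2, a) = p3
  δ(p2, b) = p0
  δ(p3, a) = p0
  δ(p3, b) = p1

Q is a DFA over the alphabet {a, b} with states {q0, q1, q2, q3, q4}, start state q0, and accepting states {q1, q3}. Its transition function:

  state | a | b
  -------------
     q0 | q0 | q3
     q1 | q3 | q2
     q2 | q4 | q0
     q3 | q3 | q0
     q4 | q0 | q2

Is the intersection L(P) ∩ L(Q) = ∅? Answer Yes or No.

Yes

Exploring the product automaton P × Q from the start pair (p0, q0), following both machines on each input symbol, reaches 3 state pairs: (p0, q0), (p1, q3), (p3, q0).
P accepts in {p0, p2, p3} and Q accepts in {q1, q3}; no reachable pair has both components accepting, so no string drives both machines to acceptance simultaneously and L(P) ∩ L(Q) = ∅.
So no string is accepted by both, and the intersection is empty.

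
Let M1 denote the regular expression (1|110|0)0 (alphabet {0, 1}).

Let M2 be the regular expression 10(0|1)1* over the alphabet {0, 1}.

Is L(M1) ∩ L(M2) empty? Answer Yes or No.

Converting the expression M1 to a DFA (subset construction, then merging equivalent states) gives the minimal DFA with states {r0, r1, r2, r3, r4, r5}, start state r0, accepting states {r3} and transitions r0: 0→r1, 1→r2; r1: 0→r3, 1→r4; r2: 0→r3, 1→r5; r3: 0→r4, 1→r4; r4: 0→r4, 1→r4; r5: 0→r1, 1→r4.
Converting the expression M2 to a DFA (subset construction, then merging equivalent states) gives the minimal DFA with states {t0, t1, t2, t3, t4}, start state t0, accepting states {t4} and transitions t0: 0→t1, 1→t2; t1: 0→t1, 1→t1; t2: 0→t3, 1→t1; t3: 0→t4, 1→t4; t4: 0→t1, 1→t4.
Exploring the product automaton M1 × M2 from the start pair (r0, t0), following both machines on each input symbol, reaches 8 state pairs: (r0, t0), (r1, t1), (r2, t2), (r3, t1), (r4, t1), (r3, t3), (r5, t1), (r4, t4).
M1 accepts in {r3} and M2 accepts in {t4}; no reachable pair has both components accepting, so no string drives both machines to acceptance simultaneously and L(M1) ∩ L(M2) = ∅.
So no string is accepted by both, and the intersection is empty.

Yes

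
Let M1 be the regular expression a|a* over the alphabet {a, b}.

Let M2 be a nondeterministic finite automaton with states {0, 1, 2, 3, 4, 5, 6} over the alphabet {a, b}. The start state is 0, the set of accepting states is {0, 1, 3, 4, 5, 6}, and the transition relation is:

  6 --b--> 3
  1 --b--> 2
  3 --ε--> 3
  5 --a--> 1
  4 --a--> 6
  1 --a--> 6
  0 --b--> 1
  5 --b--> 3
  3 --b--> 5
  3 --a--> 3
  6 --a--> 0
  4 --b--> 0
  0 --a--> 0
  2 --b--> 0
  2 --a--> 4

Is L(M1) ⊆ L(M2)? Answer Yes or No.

Yes

Converting the expression M1 to a DFA (subset construction, then merging equivalent states) gives the minimal DFA with states {r0, r1}, start state r0, accepting states {r0} and transitions r0: a→r0, b→r1; r1: a→r1, b→r1.
Exploring the product automaton M1 × M2 from the start pair (r0, 0), following both machines on each input symbol, reaches 8 state pairs: (r0, 0), (r1, 1), (r1, 6), (r1, 2), (r1, 0), (r1, 3), (r1, 4), (r1, 5).
M1 accepts in {r0} and M2 accepts in {0, 1, 3, 4, 5, 6}. The reachable pairs whose M1-component is accepting are (r0, 0); in each of them the M2-component is accepting too, so the product for L(M1) \ L(M2) (M1-component accepting, M2-component rejecting) has no reachable accepting pair and the difference is empty.
Hence every string in L(M1) is also in L(M2).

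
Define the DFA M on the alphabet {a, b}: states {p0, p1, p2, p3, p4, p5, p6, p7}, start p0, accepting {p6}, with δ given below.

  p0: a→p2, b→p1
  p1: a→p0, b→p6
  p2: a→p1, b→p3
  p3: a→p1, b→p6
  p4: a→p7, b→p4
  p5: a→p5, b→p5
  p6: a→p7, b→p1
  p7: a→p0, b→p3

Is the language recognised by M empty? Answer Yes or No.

No

The string bb is accepted: the run p0 → p1 → p6 ends in the accepting state p6.
Since at least one string is accepted, L(M) is not empty.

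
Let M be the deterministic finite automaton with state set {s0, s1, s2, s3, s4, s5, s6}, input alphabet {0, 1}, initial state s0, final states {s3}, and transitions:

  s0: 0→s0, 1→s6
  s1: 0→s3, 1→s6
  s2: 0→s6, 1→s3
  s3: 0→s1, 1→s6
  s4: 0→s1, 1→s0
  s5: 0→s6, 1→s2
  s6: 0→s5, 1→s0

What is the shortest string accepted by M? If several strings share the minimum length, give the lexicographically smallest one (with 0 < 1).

1011

A breadth-first search from s0 reaches an accepting state first via the path s0 → s6 → s5 → s2 → s3 on input 1011.
No string of length < 4 is accepted (BFS exhausts all shorter strings without reaching an accepting state), and 1011 is the lexicographically least accepting string of length 4.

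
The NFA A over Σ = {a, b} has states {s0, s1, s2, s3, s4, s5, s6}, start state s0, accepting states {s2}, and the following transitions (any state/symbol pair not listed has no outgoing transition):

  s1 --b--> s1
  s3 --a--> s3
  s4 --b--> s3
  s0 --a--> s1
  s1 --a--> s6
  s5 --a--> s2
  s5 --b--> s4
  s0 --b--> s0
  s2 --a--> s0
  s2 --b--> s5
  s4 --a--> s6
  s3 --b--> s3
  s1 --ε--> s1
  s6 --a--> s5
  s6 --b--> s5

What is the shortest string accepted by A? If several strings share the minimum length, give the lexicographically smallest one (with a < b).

A breadth-first search from s0 reaches an accepting state first via the path s0 → s1 → s6 → s5 → s2 on input aaaa.
No string of length < 4 is accepted (BFS exhausts all shorter strings without reaching an accepting state), and aaaa is the lexicographically least accepting string of length 4.

aaaa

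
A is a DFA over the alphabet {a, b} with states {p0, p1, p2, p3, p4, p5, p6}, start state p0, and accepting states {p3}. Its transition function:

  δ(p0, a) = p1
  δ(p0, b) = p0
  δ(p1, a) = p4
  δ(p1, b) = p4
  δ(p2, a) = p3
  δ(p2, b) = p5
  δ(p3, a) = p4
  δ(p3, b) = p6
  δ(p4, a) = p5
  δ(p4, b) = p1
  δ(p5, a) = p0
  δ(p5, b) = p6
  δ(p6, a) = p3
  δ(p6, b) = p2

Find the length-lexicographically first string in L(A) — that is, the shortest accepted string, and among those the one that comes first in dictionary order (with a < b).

A breadth-first search from p0 reaches an accepting state first via the path p0 → p1 → p4 → p5 → p6 → p3 on input aaaba.
No string of length < 5 is accepted (BFS exhausts all shorter strings without reaching an accepting state), and aaaba is the lexicographically least accepting string of length 5.

aaaba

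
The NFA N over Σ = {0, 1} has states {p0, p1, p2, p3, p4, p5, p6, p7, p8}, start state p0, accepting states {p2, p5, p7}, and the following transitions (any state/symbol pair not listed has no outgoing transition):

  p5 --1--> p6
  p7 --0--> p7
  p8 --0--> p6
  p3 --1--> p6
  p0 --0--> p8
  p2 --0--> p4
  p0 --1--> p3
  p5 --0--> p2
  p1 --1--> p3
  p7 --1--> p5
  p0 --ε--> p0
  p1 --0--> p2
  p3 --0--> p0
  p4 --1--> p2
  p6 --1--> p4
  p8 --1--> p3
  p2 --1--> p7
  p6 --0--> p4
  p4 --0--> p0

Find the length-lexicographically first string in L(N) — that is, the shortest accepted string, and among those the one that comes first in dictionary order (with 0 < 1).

0001

A breadth-first search from p0 reaches an accepting state first via the path p0 → p8 → p6 → p4 → p2 on input 0001.
No string of length < 4 is accepted (BFS exhausts all shorter strings without reaching an accepting state), and 0001 is the lexicographically least accepting string of length 4.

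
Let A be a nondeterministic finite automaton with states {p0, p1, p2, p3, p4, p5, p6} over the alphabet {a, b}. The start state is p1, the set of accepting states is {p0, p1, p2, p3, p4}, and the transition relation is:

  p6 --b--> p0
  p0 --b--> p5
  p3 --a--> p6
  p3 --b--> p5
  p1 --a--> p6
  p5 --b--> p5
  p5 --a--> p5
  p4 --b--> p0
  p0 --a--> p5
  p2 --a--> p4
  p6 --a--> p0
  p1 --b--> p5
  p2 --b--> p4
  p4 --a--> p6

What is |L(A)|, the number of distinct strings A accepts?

The useful subgraph on states {p0, p1, p6} is acyclic, so L(A) is finite; the longest accepting path visits 3 useful states, giving maximum string length 2.
Counting accepting paths from p1 by length: 1 of length 0, 2 of length 2. Total 3.

3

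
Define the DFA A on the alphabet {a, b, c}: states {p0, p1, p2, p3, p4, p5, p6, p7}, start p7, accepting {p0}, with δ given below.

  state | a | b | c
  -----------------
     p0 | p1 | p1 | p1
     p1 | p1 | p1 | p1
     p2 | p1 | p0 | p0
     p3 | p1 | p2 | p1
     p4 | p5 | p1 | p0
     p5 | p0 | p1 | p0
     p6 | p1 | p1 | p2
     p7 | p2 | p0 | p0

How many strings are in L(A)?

4

The useful subgraph on states {p0, p2, p7} is acyclic, so L(A) is finite; the longest accepting path visits 3 useful states, giving maximum string length 2.
Counting accepting paths from p7 by length: 2 of length 1, 2 of length 2. Total 4.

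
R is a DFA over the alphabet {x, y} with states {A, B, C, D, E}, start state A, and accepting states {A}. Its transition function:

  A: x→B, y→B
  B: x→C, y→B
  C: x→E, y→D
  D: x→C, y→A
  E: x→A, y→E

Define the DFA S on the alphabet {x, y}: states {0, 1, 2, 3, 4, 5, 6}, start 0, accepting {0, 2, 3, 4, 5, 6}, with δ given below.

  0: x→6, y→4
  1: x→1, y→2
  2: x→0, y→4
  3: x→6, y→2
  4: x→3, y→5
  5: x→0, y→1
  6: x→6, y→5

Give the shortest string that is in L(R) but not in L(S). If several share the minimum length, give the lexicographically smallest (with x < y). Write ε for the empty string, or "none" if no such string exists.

The string xxyy is accepted by R but not by S.
No shorter string lies in the difference, and xxyy is the lexicographically first length-4 string in L(R) \ L(S).

xxyy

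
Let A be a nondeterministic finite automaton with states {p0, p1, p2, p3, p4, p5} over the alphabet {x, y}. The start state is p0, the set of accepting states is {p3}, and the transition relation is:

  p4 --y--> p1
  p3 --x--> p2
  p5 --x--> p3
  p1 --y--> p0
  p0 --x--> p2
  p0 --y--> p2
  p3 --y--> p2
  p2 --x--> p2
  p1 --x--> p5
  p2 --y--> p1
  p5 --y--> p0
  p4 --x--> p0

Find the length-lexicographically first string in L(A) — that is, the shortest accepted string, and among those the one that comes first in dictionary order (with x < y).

xyxx

A breadth-first search from p0 reaches an accepting state first via the path p0 → p2 → p1 → p5 → p3 on input xyxx.
No string of length < 4 is accepted (BFS exhausts all shorter strings without reaching an accepting state), and xyxx is the lexicographically least accepting string of length 4.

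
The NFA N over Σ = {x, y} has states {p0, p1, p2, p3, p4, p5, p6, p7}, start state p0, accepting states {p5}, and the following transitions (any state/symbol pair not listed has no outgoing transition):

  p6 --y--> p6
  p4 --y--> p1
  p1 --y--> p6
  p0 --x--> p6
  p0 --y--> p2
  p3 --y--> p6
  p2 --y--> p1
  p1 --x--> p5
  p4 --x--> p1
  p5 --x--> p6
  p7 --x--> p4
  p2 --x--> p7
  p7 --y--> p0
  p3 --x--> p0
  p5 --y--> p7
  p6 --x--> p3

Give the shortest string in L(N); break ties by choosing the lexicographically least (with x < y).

A breadth-first search from p0 reaches an accepting state first via the path p0 → p2 → p1 → p5 on input yyx.
No string of length < 3 is accepted (BFS exhausts all shorter strings without reaching an accepting state), and yyx is the lexicographically least accepting string of length 3.

yyx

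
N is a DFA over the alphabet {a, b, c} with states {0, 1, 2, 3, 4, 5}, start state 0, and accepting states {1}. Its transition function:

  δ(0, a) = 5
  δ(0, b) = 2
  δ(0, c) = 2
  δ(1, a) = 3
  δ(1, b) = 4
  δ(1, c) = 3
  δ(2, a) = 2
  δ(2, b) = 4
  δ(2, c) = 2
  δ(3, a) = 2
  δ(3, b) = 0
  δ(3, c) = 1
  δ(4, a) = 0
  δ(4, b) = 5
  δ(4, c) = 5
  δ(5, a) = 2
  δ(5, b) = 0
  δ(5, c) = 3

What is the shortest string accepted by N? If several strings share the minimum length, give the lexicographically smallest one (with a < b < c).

A breadth-first search from 0 reaches an accepting state first via the path 0 → 5 → 3 → 1 on input acc.
No string of length < 3 is accepted (BFS exhausts all shorter strings without reaching an accepting state), and acc is the lexicographically least accepting string of length 3.

acc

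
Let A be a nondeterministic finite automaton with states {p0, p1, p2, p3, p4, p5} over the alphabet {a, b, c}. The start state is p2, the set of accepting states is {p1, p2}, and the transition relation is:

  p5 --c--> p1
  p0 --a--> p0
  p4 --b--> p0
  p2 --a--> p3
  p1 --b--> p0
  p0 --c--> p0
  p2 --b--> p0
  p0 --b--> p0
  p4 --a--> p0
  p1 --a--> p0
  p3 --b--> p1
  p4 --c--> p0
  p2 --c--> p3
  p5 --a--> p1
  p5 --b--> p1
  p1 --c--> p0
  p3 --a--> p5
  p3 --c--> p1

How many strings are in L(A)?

The useful subgraph on states {p1, p2, p3, p5} is acyclic, so L(A) is finite; the longest accepting path visits 4 useful states, giving maximum string length 3.
Counting accepting paths from p2 by length: 1 of length 0, 4 of length 2, 6 of length 3. Total 11.

11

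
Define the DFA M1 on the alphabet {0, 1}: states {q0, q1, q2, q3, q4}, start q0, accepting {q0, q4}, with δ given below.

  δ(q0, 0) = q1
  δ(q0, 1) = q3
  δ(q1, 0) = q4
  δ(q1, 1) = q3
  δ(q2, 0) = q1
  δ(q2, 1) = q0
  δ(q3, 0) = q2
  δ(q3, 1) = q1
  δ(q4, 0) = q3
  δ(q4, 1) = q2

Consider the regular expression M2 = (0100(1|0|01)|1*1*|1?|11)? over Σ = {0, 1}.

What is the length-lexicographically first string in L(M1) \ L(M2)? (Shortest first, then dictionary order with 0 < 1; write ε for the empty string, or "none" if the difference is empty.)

The string 00 is accepted by M1 but not by M2.
No shorter string lies in the difference, and 00 is the lexicographically first length-2 string in L(M1) \ L(M2).

00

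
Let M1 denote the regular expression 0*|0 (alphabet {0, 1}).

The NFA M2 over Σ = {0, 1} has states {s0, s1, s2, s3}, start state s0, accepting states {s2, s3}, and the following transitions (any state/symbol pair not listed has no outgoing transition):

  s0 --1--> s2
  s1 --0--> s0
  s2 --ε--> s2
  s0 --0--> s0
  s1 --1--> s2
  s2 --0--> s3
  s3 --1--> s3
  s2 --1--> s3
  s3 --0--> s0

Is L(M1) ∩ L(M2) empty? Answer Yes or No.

Yes

Converting the expression M1 to a DFA (subset construction, then merging equivalent states) gives the minimal DFA with states {r0, r1}, start state r0, accepting states {r0} and transitions r0: 0→r0, 1→r1; r1: 0→r1, 1→r1.
Exploring the product automaton M1 × M2 from the start pair (r0, s0), following both machines on each input symbol, reaches 4 state pairs: (r0, s0), (r1, s2), (r1, s3), (r1, s0).
M1 accepts in {r0} and M2 accepts in {s2, s3}; no reachable pair has both components accepting, so no string drives both machines to acceptance simultaneously and L(M1) ∩ L(M2) = ∅.
So no string is accepted by both, and the intersection is empty.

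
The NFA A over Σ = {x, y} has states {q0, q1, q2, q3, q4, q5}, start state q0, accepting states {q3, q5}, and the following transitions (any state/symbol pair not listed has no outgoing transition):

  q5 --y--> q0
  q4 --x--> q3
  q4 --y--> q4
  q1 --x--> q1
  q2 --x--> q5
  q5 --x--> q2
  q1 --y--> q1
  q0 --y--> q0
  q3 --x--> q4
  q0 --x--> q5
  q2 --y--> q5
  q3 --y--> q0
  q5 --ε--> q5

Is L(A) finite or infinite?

infinite

State q0 is reachable from the start and can reach an accepting state, and it lies on the cycle q0 → q0.
Traversing that cycle any number of times yields accepted strings of unbounded length, so the language is infinite.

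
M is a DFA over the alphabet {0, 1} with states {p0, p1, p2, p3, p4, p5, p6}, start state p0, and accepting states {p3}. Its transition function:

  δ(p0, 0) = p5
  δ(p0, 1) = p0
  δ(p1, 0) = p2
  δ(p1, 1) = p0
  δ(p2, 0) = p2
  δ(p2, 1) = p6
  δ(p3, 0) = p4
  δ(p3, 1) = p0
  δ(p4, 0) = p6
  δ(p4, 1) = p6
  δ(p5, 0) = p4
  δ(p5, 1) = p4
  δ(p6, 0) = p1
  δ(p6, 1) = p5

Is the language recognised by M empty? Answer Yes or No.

Yes

The states reachable from the start state are {p0, p1, p2, p4, p5, p6}.
None of the accepting states {p3} is reachable, so no string is accepted and L(M) = ∅.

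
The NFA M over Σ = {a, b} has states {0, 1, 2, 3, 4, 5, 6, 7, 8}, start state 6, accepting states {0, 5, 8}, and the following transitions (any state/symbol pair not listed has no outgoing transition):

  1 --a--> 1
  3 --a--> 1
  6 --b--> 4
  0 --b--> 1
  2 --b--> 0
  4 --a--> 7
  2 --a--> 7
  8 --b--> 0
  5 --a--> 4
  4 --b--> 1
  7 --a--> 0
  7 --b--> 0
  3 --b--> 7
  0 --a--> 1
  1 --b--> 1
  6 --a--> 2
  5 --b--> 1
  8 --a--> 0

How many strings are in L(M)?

The useful subgraph on states {0, 2, 4, 6, 7} is acyclic, so L(M) is finite; the longest accepting path visits 4 useful states, giving maximum string length 3.
Counting accepting paths from 6 by length: 1 of length 2, 4 of length 3. Total 5.

5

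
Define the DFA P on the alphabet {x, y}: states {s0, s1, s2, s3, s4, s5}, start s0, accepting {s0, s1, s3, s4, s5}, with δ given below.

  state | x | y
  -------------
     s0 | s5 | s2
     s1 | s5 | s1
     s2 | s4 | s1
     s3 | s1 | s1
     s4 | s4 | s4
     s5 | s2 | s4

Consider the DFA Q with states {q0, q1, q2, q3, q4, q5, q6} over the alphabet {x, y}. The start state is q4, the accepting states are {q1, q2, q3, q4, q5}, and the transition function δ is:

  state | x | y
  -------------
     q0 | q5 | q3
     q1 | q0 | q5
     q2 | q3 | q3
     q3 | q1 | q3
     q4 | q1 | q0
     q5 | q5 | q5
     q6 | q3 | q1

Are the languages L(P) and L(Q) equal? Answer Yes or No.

Exploring the product automaton P × Q from the start pair (s0, q4), following both machines on each input symbol, reaches 5 state pairs: (s0, q4), (s5, q1), (s2, q0), (s4, q5), (s1, q3).
P accepts in {s0, s1, s3, s4, s5} and Q accepts in {q1, q2, q3, q4, q5}. In every reachable pair the two components are either both accepting — (s0, q4), (s5, q1), (s4, q5), (s1, q3) — or both non-accepting, so no string is accepted by exactly one of the machines: L(P) \ L(Q) and L(Q) \ L(P) are both empty.
Hence every string is accepted by P iff it is accepted by Q, and the two languages coincide.

Yes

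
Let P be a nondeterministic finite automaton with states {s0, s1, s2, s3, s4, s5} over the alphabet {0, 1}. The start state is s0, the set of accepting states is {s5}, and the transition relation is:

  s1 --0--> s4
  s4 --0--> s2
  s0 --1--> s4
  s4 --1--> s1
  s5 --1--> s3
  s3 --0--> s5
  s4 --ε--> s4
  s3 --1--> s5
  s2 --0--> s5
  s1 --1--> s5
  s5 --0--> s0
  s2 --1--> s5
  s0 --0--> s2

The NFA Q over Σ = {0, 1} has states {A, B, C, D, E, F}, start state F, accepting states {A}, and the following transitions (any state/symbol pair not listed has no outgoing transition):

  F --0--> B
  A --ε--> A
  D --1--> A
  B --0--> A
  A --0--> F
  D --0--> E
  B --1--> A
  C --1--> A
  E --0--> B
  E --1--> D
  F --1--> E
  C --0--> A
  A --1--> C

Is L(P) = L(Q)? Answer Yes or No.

Yes

Exploring the product automaton P × Q from the start pair (s0, F), following both machines on each input symbol, reaches 6 state pairs: (s0, F), (s2, B), (s4, E), (s5, A), (s1, D), (s3, C).
P accepts in {s5} and Q accepts in {A}. In every reachable pair the two components are either both accepting — (s5, A) — or both non-accepting, so no string is accepted by exactly one of the machines: L(P) \ L(Q) and L(Q) \ L(P) are both empty.
Hence every string is accepted by P iff it is accepted by Q, and the two languages coincide.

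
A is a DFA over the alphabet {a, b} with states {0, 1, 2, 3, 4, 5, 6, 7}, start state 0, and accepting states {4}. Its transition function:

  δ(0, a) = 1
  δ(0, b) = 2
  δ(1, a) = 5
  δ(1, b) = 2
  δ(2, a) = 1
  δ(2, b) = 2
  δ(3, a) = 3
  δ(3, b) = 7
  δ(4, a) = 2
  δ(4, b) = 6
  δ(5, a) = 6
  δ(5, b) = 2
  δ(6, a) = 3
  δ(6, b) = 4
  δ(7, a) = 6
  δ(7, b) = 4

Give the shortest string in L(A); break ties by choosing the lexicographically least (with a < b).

A breadth-first search from 0 reaches an accepting state first via the path 0 → 1 → 5 → 6 → 4 on input aaab.
No string of length < 4 is accepted (BFS exhausts all shorter strings without reaching an accepting state), and aaab is the lexicographically least accepting string of length 4.

aaab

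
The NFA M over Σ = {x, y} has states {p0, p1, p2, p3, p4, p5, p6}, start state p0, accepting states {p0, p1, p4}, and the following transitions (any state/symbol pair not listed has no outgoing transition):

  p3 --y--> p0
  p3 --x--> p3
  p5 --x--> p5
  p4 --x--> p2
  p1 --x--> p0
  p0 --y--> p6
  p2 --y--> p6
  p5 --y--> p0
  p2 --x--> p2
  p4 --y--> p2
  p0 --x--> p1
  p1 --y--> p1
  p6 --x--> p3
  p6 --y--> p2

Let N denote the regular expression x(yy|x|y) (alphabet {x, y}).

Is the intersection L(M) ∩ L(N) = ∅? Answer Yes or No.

The string xx is accepted by both M and N.
Hence L(M) ∩ L(N) ≠ ∅.

No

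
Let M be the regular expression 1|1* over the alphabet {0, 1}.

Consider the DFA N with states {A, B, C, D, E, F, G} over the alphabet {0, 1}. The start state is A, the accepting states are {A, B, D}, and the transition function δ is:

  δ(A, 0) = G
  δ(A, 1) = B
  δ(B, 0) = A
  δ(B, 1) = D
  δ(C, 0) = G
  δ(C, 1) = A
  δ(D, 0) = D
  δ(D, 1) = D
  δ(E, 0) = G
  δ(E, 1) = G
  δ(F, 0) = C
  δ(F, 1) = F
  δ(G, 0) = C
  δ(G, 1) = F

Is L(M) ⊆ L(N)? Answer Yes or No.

Yes

Converting the expression M to a DFA (subset construction, then merging equivalent states) gives the minimal DFA with states {m0, m1}, start state m0, accepting states {m0} and transitions m0: 0→m1, 1→m0; m1: 0→m1, 1→m1.
Exploring the product automaton M × N from the start pair (m0, A), following both machines on each input symbol, reaches 9 state pairs: (m0, A), (m1, G), (m0, B), (m1, C), (m1, F), (m1, A), (m0, D), (m1, B), (m1, D).
M accepts in {m0} and N accepts in {A, B, D}. The reachable pairs whose M-component is accepting are (m0, A), (m0, B), (m0, D); in each of them the N-component is accepting too, so the product for L(M) \ L(N) (M-component accepting, N-component rejecting) has no reachable accepting pair and the difference is empty.
Hence every string in L(M) is also in L(N).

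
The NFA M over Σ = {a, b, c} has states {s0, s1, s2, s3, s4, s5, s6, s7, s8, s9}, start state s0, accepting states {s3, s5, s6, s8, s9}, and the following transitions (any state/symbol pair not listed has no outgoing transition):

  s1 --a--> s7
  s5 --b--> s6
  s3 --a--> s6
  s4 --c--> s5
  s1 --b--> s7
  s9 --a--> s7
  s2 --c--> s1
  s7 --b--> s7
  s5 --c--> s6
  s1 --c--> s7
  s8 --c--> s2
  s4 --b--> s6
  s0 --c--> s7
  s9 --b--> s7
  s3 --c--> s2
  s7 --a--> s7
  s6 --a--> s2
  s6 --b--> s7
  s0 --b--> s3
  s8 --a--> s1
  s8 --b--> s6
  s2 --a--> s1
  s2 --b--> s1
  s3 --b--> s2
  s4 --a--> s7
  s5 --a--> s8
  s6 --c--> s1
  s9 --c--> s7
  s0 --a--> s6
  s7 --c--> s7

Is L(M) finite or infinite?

The useful states (reachable from s0 and able to reach an accepting state) are {s0, s3, s6}.
Restricted to these states the transition graph has no cycle, so every accepting path has bounded length and L is finite.

finite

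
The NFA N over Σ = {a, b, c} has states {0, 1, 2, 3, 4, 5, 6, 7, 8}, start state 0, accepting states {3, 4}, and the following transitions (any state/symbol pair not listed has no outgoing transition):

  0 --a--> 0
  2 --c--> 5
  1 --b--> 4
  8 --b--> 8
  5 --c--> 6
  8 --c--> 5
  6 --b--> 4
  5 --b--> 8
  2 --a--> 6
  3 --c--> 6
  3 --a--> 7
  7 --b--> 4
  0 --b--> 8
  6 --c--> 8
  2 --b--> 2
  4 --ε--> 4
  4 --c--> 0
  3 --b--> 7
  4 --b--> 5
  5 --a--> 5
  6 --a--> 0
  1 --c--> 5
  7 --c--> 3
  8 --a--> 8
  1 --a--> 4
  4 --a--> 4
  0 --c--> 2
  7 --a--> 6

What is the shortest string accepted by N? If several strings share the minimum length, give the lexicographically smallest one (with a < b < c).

A breadth-first search from 0 reaches an accepting state first via the path 0 → 2 → 6 → 4 on input cab.
No string of length < 3 is accepted (BFS exhausts all shorter strings without reaching an accepting state), and cab is the lexicographically least accepting string of length 3.

cab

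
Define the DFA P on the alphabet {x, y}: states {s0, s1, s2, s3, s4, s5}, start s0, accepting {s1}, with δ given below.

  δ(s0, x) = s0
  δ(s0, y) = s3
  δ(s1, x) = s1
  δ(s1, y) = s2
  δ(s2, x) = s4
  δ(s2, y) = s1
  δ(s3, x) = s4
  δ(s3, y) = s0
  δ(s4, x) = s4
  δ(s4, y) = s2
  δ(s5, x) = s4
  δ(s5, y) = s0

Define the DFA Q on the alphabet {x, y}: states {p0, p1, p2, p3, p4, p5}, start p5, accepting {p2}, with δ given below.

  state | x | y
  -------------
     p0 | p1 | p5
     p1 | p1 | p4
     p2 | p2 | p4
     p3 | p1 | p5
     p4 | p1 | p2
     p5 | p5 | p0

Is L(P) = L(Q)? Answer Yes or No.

Yes

Exploring the product automaton P × Q from the start pair (s0, p5), following both machines on each input symbol, reaches 5 state pairs: (s0, p5), (s3, p0), (s4, p1), (s2, p4), (s1, p2).
P accepts in {s1} and Q accepts in {p2}. In every reachable pair the two components are either both accepting — (s1, p2) — or both non-accepting, so no string is accepted by exactly one of the machines: L(P) \ L(Q) and L(Q) \ L(P) are both empty.
Hence every string is accepted by P iff it is accepted by Q, and the two languages coincide.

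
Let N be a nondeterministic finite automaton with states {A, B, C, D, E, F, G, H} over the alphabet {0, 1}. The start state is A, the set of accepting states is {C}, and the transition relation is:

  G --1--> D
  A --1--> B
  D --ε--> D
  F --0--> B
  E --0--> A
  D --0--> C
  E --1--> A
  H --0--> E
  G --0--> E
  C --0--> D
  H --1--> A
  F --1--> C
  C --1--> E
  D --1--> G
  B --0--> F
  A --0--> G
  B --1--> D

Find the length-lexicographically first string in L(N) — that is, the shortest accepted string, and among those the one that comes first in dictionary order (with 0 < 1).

A breadth-first search from A reaches an accepting state first via the path A → G → D → C on input 010.
No string of length < 3 is accepted (BFS exhausts all shorter strings without reaching an accepting state), and 010 is the lexicographically least accepting string of length 3.

010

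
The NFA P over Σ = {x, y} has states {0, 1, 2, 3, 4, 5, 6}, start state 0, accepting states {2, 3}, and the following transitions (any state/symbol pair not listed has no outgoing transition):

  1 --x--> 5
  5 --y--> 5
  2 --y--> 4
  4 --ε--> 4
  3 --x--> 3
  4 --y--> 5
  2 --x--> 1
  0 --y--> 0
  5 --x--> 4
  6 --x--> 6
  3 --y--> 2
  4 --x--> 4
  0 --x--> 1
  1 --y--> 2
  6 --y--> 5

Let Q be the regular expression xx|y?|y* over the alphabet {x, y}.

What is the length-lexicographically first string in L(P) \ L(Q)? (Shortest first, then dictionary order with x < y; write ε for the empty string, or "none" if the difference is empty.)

The string xy is accepted by P but not by Q.
No shorter string lies in the difference, and xy is the lexicographically first length-2 string in L(P) \ L(Q).

xy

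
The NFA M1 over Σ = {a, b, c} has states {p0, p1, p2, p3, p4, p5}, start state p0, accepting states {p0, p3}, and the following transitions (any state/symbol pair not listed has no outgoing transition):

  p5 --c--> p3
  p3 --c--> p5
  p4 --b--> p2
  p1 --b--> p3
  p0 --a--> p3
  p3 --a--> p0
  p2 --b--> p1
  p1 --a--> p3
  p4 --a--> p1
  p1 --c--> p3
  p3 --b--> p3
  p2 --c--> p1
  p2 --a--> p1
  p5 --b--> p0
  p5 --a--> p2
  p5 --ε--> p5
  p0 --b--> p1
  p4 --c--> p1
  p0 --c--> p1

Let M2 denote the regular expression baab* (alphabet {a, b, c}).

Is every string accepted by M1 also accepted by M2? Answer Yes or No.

No

The empty string ε is in L(M1) but not in L(M2).
So L(M1) ⊄ L(M2).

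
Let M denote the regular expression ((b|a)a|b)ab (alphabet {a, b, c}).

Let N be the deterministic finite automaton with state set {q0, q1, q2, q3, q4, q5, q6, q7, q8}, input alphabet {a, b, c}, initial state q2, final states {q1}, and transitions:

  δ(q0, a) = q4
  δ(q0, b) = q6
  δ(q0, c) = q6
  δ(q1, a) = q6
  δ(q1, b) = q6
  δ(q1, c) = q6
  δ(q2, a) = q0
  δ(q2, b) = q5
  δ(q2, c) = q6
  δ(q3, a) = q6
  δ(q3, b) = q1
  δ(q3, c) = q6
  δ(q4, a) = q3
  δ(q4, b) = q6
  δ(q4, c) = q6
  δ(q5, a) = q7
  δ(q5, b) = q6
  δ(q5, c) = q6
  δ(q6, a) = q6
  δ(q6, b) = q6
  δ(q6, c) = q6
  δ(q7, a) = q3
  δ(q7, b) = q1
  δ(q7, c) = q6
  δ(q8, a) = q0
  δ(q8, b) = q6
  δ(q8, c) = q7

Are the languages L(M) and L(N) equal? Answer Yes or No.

Converting the expression M to a DFA (subset construction, then merging equivalent states) gives the minimal DFA with states {m0, m1, m2, m3, m4, m5, m6, m7}, start state m0, accepting states {m7} and transitions m0: a→m1, b→m2, c→m3; m1: a→m4, b→m3, c→m3; m2: a→m5, b→m3, c→m3; m3: a→m3, b→m3, c→m3; m4: a→m6, b→m3, c→m3; m5: a→m6, b→m7, c→m3; m6: a→m3, b→m7, c→m3; m7: a→m3, b→m3, c→m3.
Exploring the product automaton M × N from the start pair (m0, q2), following both machines on each input symbol, reaches 8 state pairs: (m0, q2), (m1, q0), (m2, q5), (m3, q6), (m4, q4), (m5, q7), (m6, q3), (m7, q1).
M accepts in {m7} and N accepts in {q1}. In every reachable pair the two components are either both accepting — (m7, q1) — or both non-accepting, so no string is accepted by exactly one of the machines: L(M) \ L(N) and L(N) \ L(M) are both empty.
Hence every string is accepted by M iff it is accepted by N, and the two languages coincide.

Yes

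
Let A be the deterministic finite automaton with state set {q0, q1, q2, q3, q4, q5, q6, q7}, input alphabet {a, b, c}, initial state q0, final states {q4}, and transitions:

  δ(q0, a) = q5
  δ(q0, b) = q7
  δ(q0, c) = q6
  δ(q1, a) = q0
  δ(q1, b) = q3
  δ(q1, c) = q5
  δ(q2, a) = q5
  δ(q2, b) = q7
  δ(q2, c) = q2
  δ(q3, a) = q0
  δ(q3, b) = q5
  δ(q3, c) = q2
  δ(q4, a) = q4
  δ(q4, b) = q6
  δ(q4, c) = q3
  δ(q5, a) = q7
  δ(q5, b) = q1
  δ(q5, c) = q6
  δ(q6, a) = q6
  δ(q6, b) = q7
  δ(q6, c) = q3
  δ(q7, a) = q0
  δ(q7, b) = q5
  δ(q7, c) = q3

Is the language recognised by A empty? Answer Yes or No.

Yes

The states reachable from the start state are {q0, q1, q2, q3, q5, q6, q7}.
None of the accepting states {q4} is reachable, so no string is accepted and L(A) = ∅.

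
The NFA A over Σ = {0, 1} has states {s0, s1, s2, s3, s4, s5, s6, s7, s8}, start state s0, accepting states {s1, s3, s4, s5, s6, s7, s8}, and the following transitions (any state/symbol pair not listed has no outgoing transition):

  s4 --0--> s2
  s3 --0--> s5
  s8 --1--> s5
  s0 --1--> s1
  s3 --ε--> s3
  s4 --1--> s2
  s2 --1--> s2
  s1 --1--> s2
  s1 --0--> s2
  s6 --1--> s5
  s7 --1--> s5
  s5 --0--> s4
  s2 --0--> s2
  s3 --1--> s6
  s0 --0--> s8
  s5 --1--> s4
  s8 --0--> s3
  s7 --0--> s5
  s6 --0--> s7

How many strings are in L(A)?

The useful subgraph on states {s0, s1, s3, s4, s5, s6, s7, s8} is acyclic, so L(A) is finite; the longest accepting path visits 7 useful states, giving maximum string length 6.
Counting accepting paths from s0 by length: 2 of length 1, 2 of length 2, 4 of length 3, 4 of length 4, 4 of length 5, 4 of length 6. Total 20.

20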